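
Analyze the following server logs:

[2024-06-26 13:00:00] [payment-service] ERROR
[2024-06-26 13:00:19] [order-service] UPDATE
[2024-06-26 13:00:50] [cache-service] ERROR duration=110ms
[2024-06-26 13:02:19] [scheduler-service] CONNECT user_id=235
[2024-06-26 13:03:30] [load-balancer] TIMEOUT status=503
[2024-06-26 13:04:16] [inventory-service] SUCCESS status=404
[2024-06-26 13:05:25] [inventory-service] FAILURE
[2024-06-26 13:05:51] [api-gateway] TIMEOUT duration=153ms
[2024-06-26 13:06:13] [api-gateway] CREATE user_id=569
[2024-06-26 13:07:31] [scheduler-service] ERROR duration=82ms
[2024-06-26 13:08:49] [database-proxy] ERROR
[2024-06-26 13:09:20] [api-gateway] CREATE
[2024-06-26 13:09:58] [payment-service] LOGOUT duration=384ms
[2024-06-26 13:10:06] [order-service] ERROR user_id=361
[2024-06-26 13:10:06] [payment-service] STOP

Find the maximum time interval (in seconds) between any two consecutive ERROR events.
401

To find the longest gap:

1. Extract all ERROR events in chronological order
2. Calculate time differences between consecutive events
3. Find the maximum difference
4. Longest gap: 401 seconds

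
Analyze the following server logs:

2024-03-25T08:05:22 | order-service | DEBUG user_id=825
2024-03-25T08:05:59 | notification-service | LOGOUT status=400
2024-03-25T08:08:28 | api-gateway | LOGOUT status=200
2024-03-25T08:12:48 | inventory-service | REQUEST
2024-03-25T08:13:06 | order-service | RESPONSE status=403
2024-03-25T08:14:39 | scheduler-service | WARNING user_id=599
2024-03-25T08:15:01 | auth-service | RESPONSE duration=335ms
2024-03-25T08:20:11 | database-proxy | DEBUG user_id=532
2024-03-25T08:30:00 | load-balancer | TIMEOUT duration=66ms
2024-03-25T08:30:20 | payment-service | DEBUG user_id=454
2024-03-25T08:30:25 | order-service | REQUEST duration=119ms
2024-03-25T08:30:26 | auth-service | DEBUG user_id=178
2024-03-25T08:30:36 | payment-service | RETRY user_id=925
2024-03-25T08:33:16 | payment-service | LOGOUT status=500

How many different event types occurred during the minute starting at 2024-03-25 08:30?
4

To count unique event types:

1. Filter events in the minute starting at 2024-03-25 08:30
2. Extract event types from matching entries
3. Count unique types: 4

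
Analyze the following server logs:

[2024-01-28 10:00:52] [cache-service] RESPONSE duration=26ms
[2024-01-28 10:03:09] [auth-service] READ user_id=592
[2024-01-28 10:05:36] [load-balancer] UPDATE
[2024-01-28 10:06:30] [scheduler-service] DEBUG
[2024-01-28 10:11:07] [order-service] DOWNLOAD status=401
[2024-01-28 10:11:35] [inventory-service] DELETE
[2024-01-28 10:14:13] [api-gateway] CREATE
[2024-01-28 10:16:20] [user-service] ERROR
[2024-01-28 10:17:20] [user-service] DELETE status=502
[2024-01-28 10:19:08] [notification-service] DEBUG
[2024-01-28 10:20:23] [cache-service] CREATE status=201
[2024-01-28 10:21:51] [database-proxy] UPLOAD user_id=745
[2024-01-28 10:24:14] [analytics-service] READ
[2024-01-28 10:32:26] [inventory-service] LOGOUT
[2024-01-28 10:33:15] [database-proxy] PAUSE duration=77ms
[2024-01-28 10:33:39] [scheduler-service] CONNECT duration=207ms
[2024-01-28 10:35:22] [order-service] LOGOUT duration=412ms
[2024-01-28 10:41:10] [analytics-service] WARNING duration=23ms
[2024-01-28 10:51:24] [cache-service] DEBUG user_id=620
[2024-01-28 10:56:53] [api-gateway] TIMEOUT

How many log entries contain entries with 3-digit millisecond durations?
2

To find matching entries:

1. Pattern to match: entries with 3-digit millisecond durations
2. Scan each log entry for the pattern
3. Count matches: 2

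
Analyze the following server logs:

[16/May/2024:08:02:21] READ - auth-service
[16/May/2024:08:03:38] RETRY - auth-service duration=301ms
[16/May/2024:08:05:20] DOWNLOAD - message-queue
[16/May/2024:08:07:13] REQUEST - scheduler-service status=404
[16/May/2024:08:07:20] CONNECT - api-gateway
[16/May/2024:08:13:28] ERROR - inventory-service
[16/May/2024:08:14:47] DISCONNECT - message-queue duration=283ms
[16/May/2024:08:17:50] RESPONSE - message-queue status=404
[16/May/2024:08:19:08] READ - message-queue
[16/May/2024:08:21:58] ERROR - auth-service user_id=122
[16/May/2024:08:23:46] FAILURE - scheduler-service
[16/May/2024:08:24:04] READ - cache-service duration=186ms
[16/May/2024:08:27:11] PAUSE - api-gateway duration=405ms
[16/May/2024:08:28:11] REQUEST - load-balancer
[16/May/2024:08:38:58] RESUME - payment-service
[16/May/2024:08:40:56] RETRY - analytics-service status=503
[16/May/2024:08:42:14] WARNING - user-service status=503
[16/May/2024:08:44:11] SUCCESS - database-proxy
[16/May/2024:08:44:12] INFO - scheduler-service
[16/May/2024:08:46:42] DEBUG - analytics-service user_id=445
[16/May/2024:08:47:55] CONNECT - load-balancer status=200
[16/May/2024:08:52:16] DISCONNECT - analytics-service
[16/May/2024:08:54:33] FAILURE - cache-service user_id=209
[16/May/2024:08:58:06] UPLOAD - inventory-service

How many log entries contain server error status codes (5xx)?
2

To find matching entries:

1. Pattern to match: server error status codes (5xx)
2. Scan each log entry for the pattern
3. Count matches: 2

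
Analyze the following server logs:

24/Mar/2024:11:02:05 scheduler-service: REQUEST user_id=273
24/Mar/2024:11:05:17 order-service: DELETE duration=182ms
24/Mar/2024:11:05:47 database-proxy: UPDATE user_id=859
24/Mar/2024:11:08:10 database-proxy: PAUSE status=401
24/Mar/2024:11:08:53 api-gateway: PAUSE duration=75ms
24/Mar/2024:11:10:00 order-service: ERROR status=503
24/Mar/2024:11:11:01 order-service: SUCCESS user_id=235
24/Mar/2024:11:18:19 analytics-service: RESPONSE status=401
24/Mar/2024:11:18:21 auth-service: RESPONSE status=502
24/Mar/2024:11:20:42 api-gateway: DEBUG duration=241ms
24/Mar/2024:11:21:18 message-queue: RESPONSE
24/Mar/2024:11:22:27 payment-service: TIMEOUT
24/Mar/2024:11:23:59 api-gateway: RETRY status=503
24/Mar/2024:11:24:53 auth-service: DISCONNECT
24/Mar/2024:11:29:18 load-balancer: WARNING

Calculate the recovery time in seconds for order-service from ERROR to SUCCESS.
61

To calculate recovery time:

1. Find ERROR event for order-service: 24/Mar/2024:11:10:00
2. Find next SUCCESS event for order-service: 24/Mar/2024:11:11:01
3. Recovery time: 24/Mar/2024:11:11:01 - 24/Mar/2024:11:10:00 = 61 seconds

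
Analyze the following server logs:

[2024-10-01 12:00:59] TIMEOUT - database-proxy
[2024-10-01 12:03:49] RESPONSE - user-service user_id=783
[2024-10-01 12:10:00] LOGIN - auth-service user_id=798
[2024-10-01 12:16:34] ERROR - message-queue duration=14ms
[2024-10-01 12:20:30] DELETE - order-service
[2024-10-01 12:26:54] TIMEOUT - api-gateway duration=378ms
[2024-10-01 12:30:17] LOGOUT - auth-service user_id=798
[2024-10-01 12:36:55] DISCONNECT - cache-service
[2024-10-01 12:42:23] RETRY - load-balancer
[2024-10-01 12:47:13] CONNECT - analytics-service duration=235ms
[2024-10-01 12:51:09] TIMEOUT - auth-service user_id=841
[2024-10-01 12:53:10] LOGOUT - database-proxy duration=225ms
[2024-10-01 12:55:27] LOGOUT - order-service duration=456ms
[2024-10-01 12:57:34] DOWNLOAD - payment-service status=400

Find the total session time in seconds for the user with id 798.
1217

To calculate session duration:

1. Find LOGIN event for user_id=798: 2024-10-01 12:10:00
2. Find LOGOUT event for user_id=798: 2024-10-01 12:30:17
3. Session duration: 2024-10-01 12:30:17 - 2024-10-01 12:10:00 = 1217 seconds (20 minutes)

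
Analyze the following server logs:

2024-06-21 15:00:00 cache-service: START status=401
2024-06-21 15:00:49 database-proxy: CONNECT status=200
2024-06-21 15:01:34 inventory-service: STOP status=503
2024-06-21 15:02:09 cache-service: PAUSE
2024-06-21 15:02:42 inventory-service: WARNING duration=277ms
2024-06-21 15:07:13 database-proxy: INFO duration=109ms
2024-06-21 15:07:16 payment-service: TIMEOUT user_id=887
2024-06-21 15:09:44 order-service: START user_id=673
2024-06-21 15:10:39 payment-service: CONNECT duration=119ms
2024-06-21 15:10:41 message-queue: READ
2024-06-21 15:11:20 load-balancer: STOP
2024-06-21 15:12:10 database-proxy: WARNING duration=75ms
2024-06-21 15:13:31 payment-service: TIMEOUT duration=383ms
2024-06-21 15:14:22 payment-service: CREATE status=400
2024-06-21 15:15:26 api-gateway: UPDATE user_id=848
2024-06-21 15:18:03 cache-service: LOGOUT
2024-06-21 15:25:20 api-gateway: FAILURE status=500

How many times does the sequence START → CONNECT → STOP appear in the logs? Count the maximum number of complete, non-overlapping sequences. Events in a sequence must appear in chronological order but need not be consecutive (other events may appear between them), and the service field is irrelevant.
2

To count sequences:

1. Look for pattern: START → CONNECT → STOP
2. Greedily scan the log in chronological order, matching each sequence element in turn (ignoring service)
3. Each time the full pattern completes, increment the count and restart matching from the next event
4. Complete non-overlapping sequences found: 2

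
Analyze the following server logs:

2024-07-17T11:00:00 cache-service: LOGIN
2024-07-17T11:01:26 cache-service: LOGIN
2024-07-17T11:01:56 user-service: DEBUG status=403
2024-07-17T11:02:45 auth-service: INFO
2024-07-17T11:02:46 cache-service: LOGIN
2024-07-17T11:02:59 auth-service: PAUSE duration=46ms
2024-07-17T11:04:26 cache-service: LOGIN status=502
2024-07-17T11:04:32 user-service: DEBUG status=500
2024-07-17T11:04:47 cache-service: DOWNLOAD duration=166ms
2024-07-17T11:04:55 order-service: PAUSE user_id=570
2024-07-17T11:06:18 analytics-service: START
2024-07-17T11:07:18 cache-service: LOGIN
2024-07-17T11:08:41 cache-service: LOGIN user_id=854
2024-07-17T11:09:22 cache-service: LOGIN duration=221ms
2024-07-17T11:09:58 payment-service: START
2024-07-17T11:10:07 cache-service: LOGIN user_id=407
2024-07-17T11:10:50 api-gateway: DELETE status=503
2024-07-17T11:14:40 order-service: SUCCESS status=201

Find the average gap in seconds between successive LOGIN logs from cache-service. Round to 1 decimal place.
86.7

To calculate average interval:

1. Find all LOGIN events for cache-service in order
2. Calculate time gaps between consecutive events
3. Compute mean of gaps: 607 / 7 = 86.7 seconds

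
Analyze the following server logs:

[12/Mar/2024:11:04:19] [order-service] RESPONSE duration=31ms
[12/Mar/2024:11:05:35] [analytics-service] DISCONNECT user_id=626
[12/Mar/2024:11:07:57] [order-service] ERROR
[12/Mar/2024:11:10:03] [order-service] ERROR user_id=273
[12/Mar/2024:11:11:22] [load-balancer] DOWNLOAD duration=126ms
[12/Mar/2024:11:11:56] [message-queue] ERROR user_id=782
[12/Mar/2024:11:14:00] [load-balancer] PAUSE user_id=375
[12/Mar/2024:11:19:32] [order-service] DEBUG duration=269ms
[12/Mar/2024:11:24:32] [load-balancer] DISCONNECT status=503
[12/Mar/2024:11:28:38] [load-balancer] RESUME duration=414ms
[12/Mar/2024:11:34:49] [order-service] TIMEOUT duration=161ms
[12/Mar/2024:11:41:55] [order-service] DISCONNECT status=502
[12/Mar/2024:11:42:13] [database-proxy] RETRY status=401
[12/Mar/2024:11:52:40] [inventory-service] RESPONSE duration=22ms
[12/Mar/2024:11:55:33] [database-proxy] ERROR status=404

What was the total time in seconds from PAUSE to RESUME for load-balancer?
878

To calculate state duration:

1. Find PAUSE event for load-balancer: 12/Mar/2024:11:14:00
2. Find RESUME event for load-balancer: 12/Mar/2024:11:28:38
3. Calculate duration: 12/Mar/2024:11:28:38 - 12/Mar/2024:11:14:00 = 878 seconds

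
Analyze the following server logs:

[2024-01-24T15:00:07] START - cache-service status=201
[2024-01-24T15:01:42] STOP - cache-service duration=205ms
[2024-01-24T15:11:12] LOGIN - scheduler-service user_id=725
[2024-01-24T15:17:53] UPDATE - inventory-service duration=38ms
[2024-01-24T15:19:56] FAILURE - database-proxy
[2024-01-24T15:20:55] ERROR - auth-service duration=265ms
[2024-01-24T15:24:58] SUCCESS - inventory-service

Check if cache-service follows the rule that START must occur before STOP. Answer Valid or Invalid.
Valid

To validate ordering:

1. Required order: START → STOP
2. Rule: START must occur before STOP
3. Check actual order of events for cache-service
4. Result: Valid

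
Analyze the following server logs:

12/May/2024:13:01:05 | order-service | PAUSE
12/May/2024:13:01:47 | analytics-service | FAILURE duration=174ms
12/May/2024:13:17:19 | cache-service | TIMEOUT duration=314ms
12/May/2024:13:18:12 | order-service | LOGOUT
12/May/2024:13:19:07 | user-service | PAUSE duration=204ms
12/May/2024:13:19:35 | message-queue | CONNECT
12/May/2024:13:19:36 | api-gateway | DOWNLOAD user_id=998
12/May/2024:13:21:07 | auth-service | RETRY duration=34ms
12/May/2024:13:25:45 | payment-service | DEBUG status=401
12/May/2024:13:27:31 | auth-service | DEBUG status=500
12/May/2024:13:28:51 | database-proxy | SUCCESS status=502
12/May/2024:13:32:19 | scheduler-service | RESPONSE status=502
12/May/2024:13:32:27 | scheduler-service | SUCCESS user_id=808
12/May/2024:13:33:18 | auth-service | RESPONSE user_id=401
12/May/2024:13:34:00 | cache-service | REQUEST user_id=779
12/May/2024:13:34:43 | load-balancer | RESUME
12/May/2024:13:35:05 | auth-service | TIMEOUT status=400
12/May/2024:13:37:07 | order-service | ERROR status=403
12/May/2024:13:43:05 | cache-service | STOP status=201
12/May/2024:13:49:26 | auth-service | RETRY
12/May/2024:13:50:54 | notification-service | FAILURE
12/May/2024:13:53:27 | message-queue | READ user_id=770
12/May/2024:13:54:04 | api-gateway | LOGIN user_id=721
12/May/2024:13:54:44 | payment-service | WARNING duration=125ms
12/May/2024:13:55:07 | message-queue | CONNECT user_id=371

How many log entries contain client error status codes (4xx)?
3

To find matching entries:

1. Pattern to match: client error status codes (4xx)
2. Scan each log entry for the pattern
3. Count matches: 3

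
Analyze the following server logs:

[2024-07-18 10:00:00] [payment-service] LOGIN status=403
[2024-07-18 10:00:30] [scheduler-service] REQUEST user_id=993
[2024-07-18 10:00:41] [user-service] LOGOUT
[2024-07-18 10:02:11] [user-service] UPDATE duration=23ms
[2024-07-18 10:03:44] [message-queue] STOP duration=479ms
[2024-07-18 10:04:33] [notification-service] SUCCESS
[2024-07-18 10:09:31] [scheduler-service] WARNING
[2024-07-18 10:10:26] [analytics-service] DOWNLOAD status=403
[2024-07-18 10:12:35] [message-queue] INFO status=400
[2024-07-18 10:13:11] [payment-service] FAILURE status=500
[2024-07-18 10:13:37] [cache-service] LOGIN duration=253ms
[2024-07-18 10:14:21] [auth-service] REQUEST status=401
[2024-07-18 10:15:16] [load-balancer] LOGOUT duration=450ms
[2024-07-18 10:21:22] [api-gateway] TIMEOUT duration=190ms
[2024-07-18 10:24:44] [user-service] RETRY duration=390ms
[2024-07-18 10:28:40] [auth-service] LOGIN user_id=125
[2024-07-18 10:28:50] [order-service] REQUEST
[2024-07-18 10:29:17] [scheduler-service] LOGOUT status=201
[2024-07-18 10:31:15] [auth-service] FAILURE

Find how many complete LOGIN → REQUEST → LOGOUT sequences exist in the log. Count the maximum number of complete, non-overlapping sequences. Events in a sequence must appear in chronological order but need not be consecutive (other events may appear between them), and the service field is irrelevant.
3

To count sequences:

1. Look for pattern: LOGIN → REQUEST → LOGOUT
2. Greedily scan the log in chronological order, matching each sequence element in turn (ignoring service)
3. Each time the full pattern completes, increment the count and restart matching from the next event
4. Complete non-overlapping sequences found: 3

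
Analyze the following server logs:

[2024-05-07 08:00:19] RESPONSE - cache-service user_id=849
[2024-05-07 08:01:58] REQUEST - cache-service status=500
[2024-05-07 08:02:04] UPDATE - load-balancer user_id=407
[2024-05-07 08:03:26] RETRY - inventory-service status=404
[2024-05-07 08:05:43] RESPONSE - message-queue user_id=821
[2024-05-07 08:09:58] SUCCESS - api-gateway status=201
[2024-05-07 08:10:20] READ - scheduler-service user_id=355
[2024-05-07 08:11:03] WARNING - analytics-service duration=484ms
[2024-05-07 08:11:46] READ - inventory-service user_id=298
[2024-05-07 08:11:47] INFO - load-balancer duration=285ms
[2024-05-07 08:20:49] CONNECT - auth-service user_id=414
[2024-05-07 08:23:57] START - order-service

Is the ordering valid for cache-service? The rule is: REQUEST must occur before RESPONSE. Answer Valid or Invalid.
Invalid

To validate ordering:

1. Required order: REQUEST → RESPONSE
2. Rule: REQUEST must occur before RESPONSE
3. Check actual order of events for cache-service
4. Result: Invalid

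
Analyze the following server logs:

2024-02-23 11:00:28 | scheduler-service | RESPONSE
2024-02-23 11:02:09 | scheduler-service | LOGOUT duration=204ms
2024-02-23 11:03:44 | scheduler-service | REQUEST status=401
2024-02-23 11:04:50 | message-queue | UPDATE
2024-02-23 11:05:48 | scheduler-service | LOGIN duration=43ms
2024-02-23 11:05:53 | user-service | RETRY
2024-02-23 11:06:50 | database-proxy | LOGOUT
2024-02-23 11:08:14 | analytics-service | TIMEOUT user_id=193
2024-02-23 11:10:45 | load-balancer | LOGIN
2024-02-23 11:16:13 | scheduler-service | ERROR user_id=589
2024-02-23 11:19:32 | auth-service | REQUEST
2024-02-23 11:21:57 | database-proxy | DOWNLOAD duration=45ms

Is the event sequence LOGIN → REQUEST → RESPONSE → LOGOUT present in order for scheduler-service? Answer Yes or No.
No

To verify sequence order:

1. Find all events in sequence LOGIN → REQUEST → RESPONSE → LOGOUT for scheduler-service
2. Extract their timestamps
3. Check if timestamps are in ascending order
4. Result: No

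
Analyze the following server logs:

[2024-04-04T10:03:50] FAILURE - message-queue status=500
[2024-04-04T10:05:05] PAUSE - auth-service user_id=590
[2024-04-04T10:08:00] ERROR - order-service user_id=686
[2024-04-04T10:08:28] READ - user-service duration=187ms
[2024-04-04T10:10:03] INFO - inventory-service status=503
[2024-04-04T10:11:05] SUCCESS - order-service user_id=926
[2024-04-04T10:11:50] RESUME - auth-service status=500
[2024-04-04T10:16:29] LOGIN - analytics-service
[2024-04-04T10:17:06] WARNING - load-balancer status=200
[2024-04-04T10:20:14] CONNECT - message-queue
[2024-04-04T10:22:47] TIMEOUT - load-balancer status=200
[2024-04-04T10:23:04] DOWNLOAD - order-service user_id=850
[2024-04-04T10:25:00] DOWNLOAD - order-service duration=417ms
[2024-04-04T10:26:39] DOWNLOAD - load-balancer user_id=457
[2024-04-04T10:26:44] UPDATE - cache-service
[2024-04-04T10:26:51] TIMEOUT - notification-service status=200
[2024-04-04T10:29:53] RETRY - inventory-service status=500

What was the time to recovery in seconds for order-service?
185

To calculate recovery time:

1. Find ERROR event for order-service: 2024-04-04T10:08:00
2. Find next SUCCESS event for order-service: 2024-04-04T10:11:05
3. Recovery time: 2024-04-04T10:11:05 - 2024-04-04T10:08:00 = 185 seconds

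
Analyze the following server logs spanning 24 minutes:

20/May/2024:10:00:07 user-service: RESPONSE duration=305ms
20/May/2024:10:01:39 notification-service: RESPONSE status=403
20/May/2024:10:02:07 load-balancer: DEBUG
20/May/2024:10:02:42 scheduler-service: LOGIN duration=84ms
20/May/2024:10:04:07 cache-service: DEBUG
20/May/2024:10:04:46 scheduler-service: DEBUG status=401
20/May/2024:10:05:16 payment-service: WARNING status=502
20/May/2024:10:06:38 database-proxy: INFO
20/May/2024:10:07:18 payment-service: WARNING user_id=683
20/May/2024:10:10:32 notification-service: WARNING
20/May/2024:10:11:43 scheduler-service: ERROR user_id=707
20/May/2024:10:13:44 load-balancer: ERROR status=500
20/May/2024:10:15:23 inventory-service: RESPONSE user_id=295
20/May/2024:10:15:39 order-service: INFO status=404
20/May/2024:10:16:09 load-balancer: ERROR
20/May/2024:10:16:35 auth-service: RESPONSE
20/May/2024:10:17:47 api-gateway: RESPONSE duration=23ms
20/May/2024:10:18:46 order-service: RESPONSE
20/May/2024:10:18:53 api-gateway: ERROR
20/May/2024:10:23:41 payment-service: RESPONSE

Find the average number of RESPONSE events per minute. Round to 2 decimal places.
0.29

To calculate the rate:

1. Count total RESPONSE events: 7
2. Total time period: 24 minutes
3. Rate = 7 / 24 = 0.29 events per minute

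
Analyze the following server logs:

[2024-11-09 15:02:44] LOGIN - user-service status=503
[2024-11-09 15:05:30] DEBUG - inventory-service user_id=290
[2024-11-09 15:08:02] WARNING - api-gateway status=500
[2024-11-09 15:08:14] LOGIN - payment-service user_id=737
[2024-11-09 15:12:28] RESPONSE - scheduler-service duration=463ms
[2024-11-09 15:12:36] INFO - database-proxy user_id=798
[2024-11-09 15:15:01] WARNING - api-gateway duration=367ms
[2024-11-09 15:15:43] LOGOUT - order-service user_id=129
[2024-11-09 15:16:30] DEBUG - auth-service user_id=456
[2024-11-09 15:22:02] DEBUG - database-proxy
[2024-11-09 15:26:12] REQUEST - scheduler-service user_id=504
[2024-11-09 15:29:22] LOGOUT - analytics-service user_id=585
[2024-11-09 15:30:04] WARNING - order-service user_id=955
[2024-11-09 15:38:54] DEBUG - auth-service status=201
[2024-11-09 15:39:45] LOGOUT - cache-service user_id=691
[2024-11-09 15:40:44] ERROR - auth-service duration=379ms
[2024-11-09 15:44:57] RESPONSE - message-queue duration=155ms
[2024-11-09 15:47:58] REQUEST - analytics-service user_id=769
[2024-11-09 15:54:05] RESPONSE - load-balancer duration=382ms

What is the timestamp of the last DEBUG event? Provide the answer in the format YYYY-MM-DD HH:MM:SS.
2024-11-09 15:38:54

To find the last event:

1. Filter for all DEBUG events
2. Sort by timestamp
3. Select the last one
4. Timestamp: 2024-11-09 15:38:54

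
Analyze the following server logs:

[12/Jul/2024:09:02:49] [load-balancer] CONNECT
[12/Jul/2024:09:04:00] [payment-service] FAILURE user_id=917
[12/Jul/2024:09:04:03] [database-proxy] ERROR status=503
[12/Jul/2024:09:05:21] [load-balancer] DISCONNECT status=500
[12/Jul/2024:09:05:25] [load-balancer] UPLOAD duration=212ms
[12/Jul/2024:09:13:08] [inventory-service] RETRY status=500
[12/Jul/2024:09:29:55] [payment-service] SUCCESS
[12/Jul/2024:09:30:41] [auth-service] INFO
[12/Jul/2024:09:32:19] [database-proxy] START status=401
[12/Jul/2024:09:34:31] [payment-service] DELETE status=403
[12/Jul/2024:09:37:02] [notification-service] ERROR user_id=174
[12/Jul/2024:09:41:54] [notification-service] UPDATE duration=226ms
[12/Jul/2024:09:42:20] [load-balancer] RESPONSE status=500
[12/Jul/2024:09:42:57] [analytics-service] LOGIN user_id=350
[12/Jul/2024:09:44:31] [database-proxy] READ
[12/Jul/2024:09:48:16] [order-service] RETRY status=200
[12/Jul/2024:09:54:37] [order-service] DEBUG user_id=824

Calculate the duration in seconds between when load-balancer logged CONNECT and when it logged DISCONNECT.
152

To find the time between events:

1. Locate the first CONNECT event for load-balancer: 12/Jul/2024:09:02:49
2. Locate the first DISCONNECT event for load-balancer: 12/Jul/2024:09:05:21
3. Calculate the difference: 12/Jul/2024:09:05:21 - 12/Jul/2024:09:02:49 = 152 seconds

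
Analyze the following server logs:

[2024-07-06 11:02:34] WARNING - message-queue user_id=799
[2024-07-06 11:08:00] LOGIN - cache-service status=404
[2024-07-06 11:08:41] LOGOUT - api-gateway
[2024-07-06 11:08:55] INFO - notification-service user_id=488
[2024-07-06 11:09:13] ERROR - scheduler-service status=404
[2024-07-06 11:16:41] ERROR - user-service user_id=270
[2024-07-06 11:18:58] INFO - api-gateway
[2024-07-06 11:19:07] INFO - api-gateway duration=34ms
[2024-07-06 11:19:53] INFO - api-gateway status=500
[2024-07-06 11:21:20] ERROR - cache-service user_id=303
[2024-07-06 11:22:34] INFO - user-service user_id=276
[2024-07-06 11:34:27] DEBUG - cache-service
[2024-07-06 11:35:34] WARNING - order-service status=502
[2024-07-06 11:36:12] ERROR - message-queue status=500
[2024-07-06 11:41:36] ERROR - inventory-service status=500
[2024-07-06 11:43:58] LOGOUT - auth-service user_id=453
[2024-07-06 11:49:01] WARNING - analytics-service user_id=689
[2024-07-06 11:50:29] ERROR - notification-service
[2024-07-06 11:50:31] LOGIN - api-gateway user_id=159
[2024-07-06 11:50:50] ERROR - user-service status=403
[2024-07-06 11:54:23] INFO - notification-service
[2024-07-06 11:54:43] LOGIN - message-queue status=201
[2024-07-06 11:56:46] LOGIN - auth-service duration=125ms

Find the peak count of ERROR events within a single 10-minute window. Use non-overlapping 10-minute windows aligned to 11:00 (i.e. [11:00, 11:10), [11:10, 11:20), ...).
2

To find the burst window:

1. Divide the log period into non-overlapping 10-minute windows starting at 11:00
2. Count ERROR events in each window
3. Find the window with maximum count
4. Maximum events in a window: 2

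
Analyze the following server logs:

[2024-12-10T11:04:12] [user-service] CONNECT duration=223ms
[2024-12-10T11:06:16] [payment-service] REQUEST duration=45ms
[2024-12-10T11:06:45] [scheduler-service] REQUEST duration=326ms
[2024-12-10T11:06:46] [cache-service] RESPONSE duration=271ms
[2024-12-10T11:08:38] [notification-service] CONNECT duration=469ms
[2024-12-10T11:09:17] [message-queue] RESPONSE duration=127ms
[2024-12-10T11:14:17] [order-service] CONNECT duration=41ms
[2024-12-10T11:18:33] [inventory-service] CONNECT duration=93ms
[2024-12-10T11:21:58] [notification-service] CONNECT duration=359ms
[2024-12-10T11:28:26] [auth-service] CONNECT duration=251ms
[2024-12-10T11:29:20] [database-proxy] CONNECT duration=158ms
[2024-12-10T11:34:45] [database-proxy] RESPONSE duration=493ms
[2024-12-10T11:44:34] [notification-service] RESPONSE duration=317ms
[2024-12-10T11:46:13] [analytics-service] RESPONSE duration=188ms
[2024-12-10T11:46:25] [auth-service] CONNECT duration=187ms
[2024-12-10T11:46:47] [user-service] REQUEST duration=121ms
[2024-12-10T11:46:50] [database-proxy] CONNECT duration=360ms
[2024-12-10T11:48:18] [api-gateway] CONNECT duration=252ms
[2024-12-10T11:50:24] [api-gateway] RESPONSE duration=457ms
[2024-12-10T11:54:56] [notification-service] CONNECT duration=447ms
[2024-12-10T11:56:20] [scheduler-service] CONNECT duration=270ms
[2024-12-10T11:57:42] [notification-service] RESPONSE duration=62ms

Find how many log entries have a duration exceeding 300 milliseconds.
8

To count timeouts:

1. Threshold: 300ms
2. Extract duration from each log entry
3. Count entries where duration > 300
4. Timeout count: 8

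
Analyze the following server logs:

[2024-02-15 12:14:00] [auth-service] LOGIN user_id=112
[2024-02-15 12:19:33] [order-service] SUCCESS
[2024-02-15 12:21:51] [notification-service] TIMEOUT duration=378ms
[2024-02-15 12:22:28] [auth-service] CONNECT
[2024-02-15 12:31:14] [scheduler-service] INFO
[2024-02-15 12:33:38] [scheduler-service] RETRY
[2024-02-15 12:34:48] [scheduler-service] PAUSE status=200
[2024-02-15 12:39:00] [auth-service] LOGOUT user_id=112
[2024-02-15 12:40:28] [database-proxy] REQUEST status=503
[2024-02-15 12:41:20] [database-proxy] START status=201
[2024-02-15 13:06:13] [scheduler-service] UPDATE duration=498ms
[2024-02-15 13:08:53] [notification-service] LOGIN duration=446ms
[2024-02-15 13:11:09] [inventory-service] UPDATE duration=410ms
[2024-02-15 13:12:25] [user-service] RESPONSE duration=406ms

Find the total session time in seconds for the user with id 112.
1500

To calculate session duration:

1. Find LOGIN event for user_id=112: 2024-02-15 12:14:00
2. Find LOGOUT event for user_id=112: 2024-02-15 12:39:00
3. Session duration: 2024-02-15 12:39:00 - 2024-02-15 12:14:00 = 1500 seconds (25 minutes)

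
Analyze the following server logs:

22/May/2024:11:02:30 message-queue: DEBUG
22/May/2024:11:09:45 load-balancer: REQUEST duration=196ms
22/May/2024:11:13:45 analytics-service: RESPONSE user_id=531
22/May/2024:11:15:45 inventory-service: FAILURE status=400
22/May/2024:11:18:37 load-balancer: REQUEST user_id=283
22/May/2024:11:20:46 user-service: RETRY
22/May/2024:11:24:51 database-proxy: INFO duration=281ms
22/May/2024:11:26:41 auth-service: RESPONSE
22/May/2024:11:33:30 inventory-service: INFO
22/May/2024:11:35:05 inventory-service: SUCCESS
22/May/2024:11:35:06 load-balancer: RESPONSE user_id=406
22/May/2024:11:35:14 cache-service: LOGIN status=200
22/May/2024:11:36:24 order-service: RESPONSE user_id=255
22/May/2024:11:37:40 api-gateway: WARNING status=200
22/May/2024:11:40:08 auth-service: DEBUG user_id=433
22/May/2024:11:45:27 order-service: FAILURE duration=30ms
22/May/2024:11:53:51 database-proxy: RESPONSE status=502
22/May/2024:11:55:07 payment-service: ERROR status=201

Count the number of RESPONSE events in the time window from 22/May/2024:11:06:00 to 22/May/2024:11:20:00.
1

To count events in the time window:

1. Window boundaries: 22/May/2024:11:06:00 to 22/May/2024:11:20:00
2. Filter for RESPONSE events within this window
3. Count matching events: 1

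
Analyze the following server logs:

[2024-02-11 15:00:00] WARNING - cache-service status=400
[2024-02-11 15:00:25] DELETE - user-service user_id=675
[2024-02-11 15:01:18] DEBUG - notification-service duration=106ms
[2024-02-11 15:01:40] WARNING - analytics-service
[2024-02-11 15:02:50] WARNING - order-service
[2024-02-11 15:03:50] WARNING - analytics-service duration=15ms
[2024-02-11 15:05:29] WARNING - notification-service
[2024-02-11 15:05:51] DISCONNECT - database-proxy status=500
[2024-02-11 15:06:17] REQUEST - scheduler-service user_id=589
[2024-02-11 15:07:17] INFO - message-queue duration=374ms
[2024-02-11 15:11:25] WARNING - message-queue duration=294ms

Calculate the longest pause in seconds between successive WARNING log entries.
356

To find the longest gap:

1. Extract all WARNING events in chronological order
2. Calculate time differences between consecutive events
3. Find the maximum difference
4. Longest gap: 356 seconds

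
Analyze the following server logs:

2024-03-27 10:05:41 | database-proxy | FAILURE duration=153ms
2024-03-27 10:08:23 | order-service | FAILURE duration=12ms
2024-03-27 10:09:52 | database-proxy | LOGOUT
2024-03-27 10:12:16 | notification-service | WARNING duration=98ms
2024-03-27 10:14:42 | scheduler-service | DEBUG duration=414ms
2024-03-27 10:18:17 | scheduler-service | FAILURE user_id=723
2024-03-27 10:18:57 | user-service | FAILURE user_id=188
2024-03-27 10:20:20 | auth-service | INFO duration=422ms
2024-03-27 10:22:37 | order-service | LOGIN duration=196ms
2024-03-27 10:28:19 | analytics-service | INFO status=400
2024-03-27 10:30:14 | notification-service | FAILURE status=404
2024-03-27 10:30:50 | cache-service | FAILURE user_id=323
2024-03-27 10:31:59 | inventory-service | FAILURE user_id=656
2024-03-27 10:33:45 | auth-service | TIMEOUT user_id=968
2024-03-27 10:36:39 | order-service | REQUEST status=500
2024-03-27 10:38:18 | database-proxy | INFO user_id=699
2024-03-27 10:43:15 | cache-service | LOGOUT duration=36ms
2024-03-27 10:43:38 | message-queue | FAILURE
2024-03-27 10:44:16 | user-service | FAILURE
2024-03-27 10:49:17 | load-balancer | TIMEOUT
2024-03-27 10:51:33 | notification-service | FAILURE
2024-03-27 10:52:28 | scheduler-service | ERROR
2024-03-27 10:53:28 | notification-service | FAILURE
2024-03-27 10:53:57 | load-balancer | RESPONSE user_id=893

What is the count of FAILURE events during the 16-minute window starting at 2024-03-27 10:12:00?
2

To count events in the time window:

1. Window boundaries: 2024-03-27 10:12:00 to 2024-03-27 10:28:00
2. Filter for FAILURE events within this window
3. Count matching events: 2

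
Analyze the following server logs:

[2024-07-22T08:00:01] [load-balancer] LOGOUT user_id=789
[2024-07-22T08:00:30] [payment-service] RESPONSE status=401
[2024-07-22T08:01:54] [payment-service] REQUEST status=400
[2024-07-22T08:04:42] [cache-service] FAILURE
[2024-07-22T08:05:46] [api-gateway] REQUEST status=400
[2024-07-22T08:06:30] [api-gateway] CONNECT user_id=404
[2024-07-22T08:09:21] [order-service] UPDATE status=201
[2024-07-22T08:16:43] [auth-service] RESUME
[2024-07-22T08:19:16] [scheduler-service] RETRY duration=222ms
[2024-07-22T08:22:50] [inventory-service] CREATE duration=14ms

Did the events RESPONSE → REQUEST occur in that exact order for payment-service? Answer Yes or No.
Yes

To verify sequence order:

1. Find all events in sequence RESPONSE → REQUEST for payment-service
2. Extract their timestamps
3. Check if timestamps are in ascending order
4. Result: Yes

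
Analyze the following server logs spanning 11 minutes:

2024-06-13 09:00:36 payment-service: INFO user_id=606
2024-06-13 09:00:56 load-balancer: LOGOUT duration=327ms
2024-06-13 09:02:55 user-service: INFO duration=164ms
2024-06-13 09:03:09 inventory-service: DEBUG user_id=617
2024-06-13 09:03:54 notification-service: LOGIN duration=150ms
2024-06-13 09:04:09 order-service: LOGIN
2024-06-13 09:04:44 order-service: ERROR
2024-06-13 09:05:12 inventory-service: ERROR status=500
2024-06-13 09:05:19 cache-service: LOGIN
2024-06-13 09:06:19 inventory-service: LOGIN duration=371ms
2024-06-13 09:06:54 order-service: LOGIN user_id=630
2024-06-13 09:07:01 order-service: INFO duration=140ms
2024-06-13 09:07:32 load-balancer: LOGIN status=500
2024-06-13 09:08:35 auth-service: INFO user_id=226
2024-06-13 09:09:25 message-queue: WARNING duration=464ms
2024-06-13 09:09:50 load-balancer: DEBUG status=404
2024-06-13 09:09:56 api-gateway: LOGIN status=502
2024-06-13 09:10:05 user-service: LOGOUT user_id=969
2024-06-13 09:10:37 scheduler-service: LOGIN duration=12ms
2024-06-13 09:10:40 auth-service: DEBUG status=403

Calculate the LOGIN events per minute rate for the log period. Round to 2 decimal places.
0.73

To calculate the rate:

1. Count total LOGIN events: 8
2. Total time period: 11 minutes
3. Rate = 8 / 11 = 0.73 events per minute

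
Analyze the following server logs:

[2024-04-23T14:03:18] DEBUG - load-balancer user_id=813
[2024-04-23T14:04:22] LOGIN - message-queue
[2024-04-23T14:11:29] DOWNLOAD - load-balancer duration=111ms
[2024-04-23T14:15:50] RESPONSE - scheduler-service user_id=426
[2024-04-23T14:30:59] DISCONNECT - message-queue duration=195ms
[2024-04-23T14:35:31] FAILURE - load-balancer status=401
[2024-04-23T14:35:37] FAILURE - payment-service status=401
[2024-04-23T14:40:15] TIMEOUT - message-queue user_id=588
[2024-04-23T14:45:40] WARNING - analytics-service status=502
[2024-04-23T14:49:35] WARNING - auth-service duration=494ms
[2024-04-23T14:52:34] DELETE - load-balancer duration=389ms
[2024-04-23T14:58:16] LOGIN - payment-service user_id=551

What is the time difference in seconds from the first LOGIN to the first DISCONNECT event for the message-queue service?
1597

To find the time between events:

1. Locate the first LOGIN event for message-queue: 2024-04-23T14:04:22
2. Locate the first DISCONNECT event for message-queue: 2024-04-23T14:30:59
3. Calculate the difference: 2024-04-23T14:30:59 - 2024-04-23T14:04:22 = 1597 seconds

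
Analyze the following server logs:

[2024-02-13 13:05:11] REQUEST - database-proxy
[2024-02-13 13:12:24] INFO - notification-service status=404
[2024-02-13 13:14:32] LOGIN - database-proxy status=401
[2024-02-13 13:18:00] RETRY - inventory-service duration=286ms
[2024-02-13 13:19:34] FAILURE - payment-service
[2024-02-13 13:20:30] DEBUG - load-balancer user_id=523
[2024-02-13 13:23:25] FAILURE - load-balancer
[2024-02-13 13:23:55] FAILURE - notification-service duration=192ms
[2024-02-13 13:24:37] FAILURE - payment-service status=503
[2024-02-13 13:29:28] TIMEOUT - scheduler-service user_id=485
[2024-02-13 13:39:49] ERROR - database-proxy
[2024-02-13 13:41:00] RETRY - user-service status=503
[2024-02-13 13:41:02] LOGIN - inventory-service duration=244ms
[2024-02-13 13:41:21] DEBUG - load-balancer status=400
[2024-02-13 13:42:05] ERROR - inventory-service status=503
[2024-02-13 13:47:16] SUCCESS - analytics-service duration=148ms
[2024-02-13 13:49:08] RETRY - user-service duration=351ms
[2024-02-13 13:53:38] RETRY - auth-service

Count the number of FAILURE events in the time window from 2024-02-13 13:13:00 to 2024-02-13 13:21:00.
1

To count events in the time window:

1. Window boundaries: 2024-02-13 13:13:00 to 2024-02-13 13:21:00
2. Filter for FAILURE events within this window
3. Count matching events: 1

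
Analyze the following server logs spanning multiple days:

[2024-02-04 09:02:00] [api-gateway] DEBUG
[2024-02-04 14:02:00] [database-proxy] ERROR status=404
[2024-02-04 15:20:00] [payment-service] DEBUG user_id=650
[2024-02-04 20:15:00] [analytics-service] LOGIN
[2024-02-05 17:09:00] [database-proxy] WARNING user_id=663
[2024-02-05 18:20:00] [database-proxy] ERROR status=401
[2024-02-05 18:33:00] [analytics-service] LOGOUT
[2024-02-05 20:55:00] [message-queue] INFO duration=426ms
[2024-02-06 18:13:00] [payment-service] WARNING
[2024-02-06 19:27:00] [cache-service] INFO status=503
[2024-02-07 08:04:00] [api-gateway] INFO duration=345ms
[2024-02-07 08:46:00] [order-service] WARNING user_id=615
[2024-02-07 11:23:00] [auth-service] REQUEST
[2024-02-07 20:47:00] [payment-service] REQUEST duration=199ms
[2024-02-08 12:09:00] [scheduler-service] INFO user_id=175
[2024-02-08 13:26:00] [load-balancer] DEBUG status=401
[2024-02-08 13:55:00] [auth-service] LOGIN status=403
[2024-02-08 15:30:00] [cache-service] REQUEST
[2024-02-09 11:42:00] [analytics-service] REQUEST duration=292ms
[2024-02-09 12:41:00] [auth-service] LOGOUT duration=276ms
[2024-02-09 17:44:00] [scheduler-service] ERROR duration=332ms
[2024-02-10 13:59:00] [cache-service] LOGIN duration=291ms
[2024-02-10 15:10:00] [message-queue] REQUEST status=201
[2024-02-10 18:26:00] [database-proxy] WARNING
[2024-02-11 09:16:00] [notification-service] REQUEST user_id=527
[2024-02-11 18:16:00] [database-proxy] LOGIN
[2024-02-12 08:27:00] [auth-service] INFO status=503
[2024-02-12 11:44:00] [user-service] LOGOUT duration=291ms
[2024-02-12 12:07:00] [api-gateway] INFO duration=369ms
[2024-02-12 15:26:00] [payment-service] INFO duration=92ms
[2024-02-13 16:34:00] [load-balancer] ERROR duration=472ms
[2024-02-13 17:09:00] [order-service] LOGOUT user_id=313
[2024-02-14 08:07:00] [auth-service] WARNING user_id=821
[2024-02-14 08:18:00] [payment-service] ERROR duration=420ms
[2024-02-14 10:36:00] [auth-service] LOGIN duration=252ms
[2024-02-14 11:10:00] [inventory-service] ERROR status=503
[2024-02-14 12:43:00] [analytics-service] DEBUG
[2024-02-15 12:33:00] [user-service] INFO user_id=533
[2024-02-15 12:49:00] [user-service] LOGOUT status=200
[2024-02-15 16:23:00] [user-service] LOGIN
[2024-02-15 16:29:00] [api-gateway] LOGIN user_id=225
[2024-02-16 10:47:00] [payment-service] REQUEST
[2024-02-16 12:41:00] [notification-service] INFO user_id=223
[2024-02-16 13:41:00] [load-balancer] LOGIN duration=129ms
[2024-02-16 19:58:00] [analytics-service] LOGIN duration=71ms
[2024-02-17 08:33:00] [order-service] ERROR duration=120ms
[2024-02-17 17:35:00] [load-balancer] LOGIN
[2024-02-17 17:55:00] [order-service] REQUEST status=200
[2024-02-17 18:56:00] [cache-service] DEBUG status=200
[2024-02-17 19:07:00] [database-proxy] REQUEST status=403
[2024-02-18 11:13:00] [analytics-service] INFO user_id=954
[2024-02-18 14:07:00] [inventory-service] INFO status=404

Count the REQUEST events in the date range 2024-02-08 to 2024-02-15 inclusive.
4

To filter by date range:

1. Date range: 2024-02-08 through 2024-02-15, both dates inclusive
2. Filter for REQUEST events whose date falls in this range
3. Count matching events: 4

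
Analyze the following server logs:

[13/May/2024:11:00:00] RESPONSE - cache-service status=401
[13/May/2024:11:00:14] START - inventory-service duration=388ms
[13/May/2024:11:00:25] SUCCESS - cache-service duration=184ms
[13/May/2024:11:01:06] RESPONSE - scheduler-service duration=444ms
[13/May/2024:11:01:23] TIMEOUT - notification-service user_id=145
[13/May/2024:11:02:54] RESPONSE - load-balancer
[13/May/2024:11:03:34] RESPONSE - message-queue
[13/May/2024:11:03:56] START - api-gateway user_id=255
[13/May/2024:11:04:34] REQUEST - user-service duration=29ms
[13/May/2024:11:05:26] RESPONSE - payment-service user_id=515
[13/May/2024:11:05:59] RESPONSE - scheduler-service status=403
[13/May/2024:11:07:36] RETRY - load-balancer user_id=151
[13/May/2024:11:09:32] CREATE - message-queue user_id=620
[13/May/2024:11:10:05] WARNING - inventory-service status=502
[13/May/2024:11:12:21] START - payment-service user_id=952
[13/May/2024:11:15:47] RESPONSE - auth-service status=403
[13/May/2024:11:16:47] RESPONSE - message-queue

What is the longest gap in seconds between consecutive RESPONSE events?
588

To find the longest gap:

1. Extract all RESPONSE events in chronological order
2. Calculate time differences between consecutive events
3. Find the maximum difference
4. Longest gap: 588 seconds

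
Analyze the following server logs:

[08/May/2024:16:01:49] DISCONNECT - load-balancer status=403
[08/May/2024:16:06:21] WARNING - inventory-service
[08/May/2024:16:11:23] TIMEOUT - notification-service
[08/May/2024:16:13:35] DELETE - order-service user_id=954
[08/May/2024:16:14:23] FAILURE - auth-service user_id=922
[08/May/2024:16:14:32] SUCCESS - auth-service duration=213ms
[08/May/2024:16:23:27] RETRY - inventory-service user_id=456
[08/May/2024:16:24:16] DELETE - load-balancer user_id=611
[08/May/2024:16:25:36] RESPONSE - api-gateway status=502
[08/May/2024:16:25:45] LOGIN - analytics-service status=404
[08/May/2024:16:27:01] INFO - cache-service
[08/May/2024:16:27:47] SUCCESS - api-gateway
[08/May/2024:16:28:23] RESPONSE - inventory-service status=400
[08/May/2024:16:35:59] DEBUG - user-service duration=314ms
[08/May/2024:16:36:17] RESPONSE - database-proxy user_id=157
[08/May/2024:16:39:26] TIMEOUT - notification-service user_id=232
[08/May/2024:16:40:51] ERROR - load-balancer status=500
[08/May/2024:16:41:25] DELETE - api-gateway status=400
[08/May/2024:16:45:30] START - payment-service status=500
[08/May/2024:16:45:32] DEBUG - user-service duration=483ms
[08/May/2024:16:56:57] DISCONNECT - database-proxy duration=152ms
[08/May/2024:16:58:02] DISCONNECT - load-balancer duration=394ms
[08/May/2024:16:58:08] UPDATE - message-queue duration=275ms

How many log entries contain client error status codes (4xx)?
4

To find matching entries:

1. Pattern to match: client error status codes (4xx)
2. Scan each log entry for the pattern
3. Count matches: 4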